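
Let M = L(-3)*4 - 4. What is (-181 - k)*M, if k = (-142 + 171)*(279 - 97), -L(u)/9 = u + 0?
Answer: -567736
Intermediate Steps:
L(u) = -9*u (L(u) = -9*(u + 0) = -9*u)
k = 5278 (k = 29*182 = 5278)
M = 104 (M = -9*(-3)*4 - 4 = 27*4 - 4 = 108 - 4 = 104)
(-181 - k)*M = (-181 - 1*5278)*104 = (-181 - 5278)*104 = -5459*104 = -567736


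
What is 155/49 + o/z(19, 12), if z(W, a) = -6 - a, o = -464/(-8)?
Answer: -26/441 ≈ -0.058957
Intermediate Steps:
o = 58 (o = -464*(-⅛) = 58)
155/49 + o/z(19, 12) = 155/49 + 58/(-6 - 1*12) = 155*(1/49) + 58/(-6 - 12) = 155/49 + 58/(-18) = 155/49 + 58*(-1/18) = 155/49 - 29/9 = -26/441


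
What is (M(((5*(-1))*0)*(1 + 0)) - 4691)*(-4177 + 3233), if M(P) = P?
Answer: 4428304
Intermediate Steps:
(M(((5*(-1))*0)*(1 + 0)) - 4691)*(-4177 + 3233) = (((5*(-1))*0)*(1 + 0) - 4691)*(-4177 + 3233) = (-5*0*1 - 4691)*(-944) = (0*1 - 4691)*(-944) = (0 - 4691)*(-944) = -4691*(-944) = 4428304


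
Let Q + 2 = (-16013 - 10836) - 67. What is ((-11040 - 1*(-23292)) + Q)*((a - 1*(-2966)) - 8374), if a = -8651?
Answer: 206189294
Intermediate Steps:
Q = -26918 (Q = -2 + ((-16013 - 10836) - 67) = -2 + (-26849 - 67) = -2 - 26916 = -26918)
((-11040 - 1*(-23292)) + Q)*((a - 1*(-2966)) - 8374) = ((-11040 - 1*(-23292)) - 26918)*((-8651 - 1*(-2966)) - 8374) = ((-11040 + 23292) - 26918)*((-8651 + 2966) - 8374) = (12252 - 26918)*(-5685 - 8374) = -14666*(-14059) = 206189294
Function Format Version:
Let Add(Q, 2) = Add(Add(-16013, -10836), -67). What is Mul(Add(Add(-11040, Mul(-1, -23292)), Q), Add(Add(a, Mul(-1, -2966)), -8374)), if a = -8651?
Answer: 206189294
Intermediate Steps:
Q = -26918 (Q = Add(-2, Add(Add(-16013, -10836), -67)) = Add(-2, Add(-26849, -67)) = Add(-2, -26916) = -26918)
Mul(Add(Add(-11040, Mul(-1, -23292)), Q), Add(Add(a, Mul(-1, -2966)), -8374)) = Mul(Add(Add(-11040, Mul(-1, -23292)), -26918), Add(Add(-8651, Mul(-1, -2966)), -8374)) = Mul(Add(Add(-11040, 23292), -26918), Add(Add(-8651, 2966), -8374)) = Mul(Add(12252, -26918), Add(-5685, -8374)) = Mul(-14666, -14059) = 206189294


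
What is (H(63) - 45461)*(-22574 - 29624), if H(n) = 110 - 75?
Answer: 2371146348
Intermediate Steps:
H(n) = 35
(H(63) - 45461)*(-22574 - 29624) = (35 - 45461)*(-22574 - 29624) = -45426*(-52198) = 2371146348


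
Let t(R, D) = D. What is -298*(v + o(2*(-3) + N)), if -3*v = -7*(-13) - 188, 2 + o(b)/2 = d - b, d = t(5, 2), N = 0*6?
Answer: -39634/3 ≈ -13211.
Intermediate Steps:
N = 0
d = 2
o(b) = -2*b (o(b) = -4 + 2*(2 - b) = -4 + (4 - 2*b) = -2*b)
v = 97/3 (v = -(-7*(-13) - 188)/3 = -(91 - 188)/3 = -⅓*(-97) = 97/3 ≈ 32.333)
-298*(v + o(2*(-3) + N)) = -298*(97/3 - 2*(2*(-3) + 0)) = -298*(97/3 - 2*(-6 + 0)) = -298*(97/3 - 2*(-6)) = -298*(97/3 + 12) = -298*133/3 = -39634/3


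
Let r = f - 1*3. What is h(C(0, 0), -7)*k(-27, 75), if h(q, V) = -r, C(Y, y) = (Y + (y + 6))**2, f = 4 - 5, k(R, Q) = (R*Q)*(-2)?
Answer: 16200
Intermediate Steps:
k(R, Q) = -2*Q*R (k(R, Q) = (Q*R)*(-2) = -2*Q*R)
f = -1
C(Y, y) = (6 + Y + y)**2 (C(Y, y) = (Y + (6 + y))**2 = (6 + Y + y)**2)
r = -4 (r = -1 - 1*3 = -1 - 3 = -4)
h(q, V) = 4 (h(q, V) = -1*(-4) = 4)
h(C(0, 0), -7)*k(-27, 75) = 4*(-2*75*(-27)) = 4*4050 = 16200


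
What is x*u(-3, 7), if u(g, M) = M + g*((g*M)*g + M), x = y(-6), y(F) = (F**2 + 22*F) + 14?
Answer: 16646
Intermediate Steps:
y(F) = 14 + F**2 + 22*F
x = -82 (x = 14 + (-6)**2 + 22*(-6) = 14 + 36 - 132 = -82)
u(g, M) = M + g*(M + M*g**2) (u(g, M) = M + g*((M*g)*g + M) = M + g*(M*g**2 + M) = M + g*(M + M*g**2))
x*u(-3, 7) = -574*(1 - 3 + (-3)**3) = -574*(1 - 3 - 27) = -574*(-29) = -82*(-203) = 16646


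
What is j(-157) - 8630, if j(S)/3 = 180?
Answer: -8090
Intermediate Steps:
j(S) = 540 (j(S) = 3*180 = 540)
j(-157) - 8630 = 540 - 8630 = -8090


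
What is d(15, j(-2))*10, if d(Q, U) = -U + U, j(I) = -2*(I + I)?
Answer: 0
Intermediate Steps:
j(I) = -4*I
d(Q, U) = 0
d(15, j(-2))*10 = 0*10 = 0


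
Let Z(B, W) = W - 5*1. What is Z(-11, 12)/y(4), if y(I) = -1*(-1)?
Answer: 7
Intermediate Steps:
Z(B, W) = -5 + W (Z(B, W) = W - 5 = -5 + W)
y(I) = 1
Z(-11, 12)/y(4) = (-5 + 12)/1 = 7*1 = 7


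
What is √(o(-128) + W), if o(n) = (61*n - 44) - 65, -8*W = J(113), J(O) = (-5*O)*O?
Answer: √1018/4 ≈ 7.9765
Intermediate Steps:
J(O) = -5*O²
W = 63845/8 (W = -(-5)*113²/8 = -(-5)*12769/8 = -⅛*(-63845) = 63845/8 ≈ 7980.6)
o(n) = -109 + 61*n (o(n) = (-44 + 61*n) - 65 = -109 + 61*n)
√(o(-128) + W) = √((-109 + 61*(-128)) + 63845/8) = √((-109 - 7808) + 63845/8) = √(-7917 + 63845/8) = √(509/8) = √1018/4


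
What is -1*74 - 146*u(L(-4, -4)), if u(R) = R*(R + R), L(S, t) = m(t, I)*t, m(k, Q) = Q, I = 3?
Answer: -42122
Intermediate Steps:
L(S, t) = 3*t
u(R) = 2*R² (u(R) = R*(2*R) = 2*R²)
-1*74 - 146*u(L(-4, -4)) = -1*74 - 292*(3*(-4))² = -74 - 292*(-12)² = -74 - 292*144 = -74 - 146*288 = -74 - 42048 = -42122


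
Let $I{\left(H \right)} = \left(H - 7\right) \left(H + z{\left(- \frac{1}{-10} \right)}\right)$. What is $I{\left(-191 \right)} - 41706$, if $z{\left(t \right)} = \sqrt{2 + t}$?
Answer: $-3888 - \frac{99 \sqrt{210}}{5} \approx -4174.9$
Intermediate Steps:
$I{\left(H \right)} = \left(-7 + H\right) \left(H + \frac{\sqrt{210}}{10}\right)$ ($I{\left(H \right)} = \left(H - 7\right) \left(H + \sqrt{2 - \frac{1}{-10}}\right) = \left(-7 + H\right) \left(H + \sqrt{2 - - \frac{1}{10}}\right) = \left(-7 + H\right) \left(H + \sqrt{2 + \frac{1}{10}}\right) = \left(-7 + H\right) \left(H + \sqrt{\frac{21}{10}}\right) = \left(-7 + H\right) \left(H + \frac{\sqrt{210}}{10}\right)$)
$I{\left(-191 \right)} - 41706 = \left(\left(-191\right)^{2} - -1337 - \frac{7 \sqrt{210}}{10} + \frac{1}{10} \left(-191\right) \sqrt{210}\right) - 41706 = \left(36481 + 1337 - \frac{7 \sqrt{210}}{10} - \frac{191 \sqrt{210}}{10}\right) - 41706 = \left(37818 - \frac{99 \sqrt{210}}{5}\right) - 41706 = -3888 - \frac{99 \sqrt{210}}{5}$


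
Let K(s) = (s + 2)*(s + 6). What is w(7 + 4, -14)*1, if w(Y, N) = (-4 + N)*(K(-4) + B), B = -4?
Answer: 144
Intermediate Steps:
K(s) = (2 + s)*(6 + s)
w(Y, N) = 32 - 8*N (w(Y, N) = (-4 + N)*((12 + (-4)**2 + 8*(-4)) - 4) = (-4 + N)*((12 + 16 - 32) - 4) = (-4 + N)*(-4 - 4) = (-4 + N)*(-8) = 32 - 8*N)
w(7 + 4, -14)*1 = (32 - 8*(-14))*1 = (32 + 112)*1 = 144*1 = 144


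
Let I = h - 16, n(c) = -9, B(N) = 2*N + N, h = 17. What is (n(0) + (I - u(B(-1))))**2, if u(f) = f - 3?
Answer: 4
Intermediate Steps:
B(N) = 3*N
u(f) = -3 + f
I = 1 (I = 17 - 16 = 1)
(n(0) + (I - u(B(-1))))**2 = (-9 + (1 - (-3 + 3*(-1))))**2 = (-9 + (1 - (-3 - 3)))**2 = (-9 + (1 - 1*(-6)))**2 = (-9 + (1 + 6))**2 = (-9 + 7)**2 = (-2)**2 = 4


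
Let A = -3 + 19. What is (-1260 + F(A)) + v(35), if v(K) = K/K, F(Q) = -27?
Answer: -1286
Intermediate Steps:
A = 16
v(K) = 1
(-1260 + F(A)) + v(35) = (-1260 - 27) + 1 = -1287 + 1 = -1286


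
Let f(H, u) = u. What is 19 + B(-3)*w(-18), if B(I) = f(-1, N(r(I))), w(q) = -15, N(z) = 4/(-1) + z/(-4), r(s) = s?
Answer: 271/4 ≈ 67.750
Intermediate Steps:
N(z) = -4 - z/4 (N(z) = 4*(-1) + z*(-¼) = -4 - z/4)
B(I) = -4 - I/4
19 + B(-3)*w(-18) = 19 + (-4 - ¼*(-3))*(-15) = 19 + (-4 + ¾)*(-15) = 19 - 13/4*(-15) = 19 + 195/4 = 271/4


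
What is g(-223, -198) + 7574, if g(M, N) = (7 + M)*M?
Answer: 55742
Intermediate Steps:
g(M, N) = M*(7 + M)
g(-223, -198) + 7574 = -223*(7 - 223) + 7574 = -223*(-216) + 7574 = 48168 + 7574 = 55742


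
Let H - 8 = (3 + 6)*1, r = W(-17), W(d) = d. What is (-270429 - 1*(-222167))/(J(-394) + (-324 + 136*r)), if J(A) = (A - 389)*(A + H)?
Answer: -48262/292555 ≈ -0.16497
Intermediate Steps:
r = -17
H = 17 (H = 8 + (3 + 6)*1 = 8 + 9*1 = 8 + 9 = 17)
J(A) = (-389 + A)*(17 + A) (J(A) = (A - 389)*(A + 17) = (-389 + A)*(17 + A))
(-270429 - 1*(-222167))/(J(-394) + (-324 + 136*r)) = (-270429 - 1*(-222167))/((-6613 + (-394)² - 372*(-394)) + (-324 + 136*(-17))) = (-270429 + 222167)/((-6613 + 155236 + 146568) + (-324 - 2312)) = -48262/(295191 - 2636) = -48262/292555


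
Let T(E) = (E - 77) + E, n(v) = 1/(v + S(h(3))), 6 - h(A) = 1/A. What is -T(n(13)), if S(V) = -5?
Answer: 307/4 ≈ 76.750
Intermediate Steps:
h(A) = 6 - 1/A
n(v) = 1/(-5 + v) (n(v) = 1/(v - 5) = 1/(-5 + v))
T(E) = -77 + 2*E (T(E) = (-77 + E) + E = -77 + 2*E)
-T(n(13)) = -(-77 + 2/(-5 + 13)) = -(-77 + 2/8) = -(-77 + 2*(1/8)) = -(-77 + 1/4) = -1*(-307/4) = 307/4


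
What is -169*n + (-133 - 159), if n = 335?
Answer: -56907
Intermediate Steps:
-169*n + (-133 - 159) = -169*335 + (-133 - 159) = -56615 - 292 = -56907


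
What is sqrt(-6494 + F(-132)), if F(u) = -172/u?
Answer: I*sqrt(7070547)/33 ≈ 80.577*I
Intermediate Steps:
sqrt(-6494 + F(-132)) = sqrt(-6494 - 172/(-132)) = sqrt(-6494 - 172*(-1/132)) = sqrt(-6494 + 43/33) = sqrt(-214259/33) = I*sqrt(7070547)/33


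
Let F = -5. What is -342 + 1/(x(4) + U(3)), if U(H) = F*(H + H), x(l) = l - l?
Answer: -10261/30 ≈ -342.03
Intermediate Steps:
x(l) = 0
U(H) = -10*H (U(H) = -5*(H + H) = -10*H)
-342 + 1/(x(4) + U(3)) = -342 + 1/(0 - 10*3) = -342 + 1/(0 - 30) = -342 + 1/(-30) = -342 - 1/30 = -10261/30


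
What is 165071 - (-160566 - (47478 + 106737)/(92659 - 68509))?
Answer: 22795037/70 ≈ 3.2564e+5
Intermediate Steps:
165071 - (-160566 - (47478 + 106737)/(92659 - 68509)) = 165071 - (-160566 - 154215/24150) = 165071 - (-160566 - 1*447/70) = 165071 - (-160566 - 447/70) = 165071 - 1*(-11240067/70) = 165071 + 11240067/70 = 22795037/70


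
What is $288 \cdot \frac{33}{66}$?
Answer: $144$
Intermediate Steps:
$288 \cdot \frac{33}{66} = 288 \cdot 33 \cdot \frac{1}{66} = 288 \cdot \frac{1}{2} = 144$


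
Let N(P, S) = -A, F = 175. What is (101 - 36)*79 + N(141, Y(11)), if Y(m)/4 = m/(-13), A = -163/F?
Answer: 898788/175 ≈ 5135.9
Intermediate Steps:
A = -163/175 ≈ -0.93143
Y(m) = -4*m/13 (Y(m) = 4*(m/(-13)) = 4*(m*(-1/13)) = 4*(-m/13) = -4*m/13)
N(P, S) = 163/175 (N(P, S) = -1*(-163/175) = 163/175)
(101 - 36)*79 + N(141, Y(11)) = (101 - 36)*79 + 163/175 = 65*79 + 163/175 = 5135 + 163/175 = 898788/175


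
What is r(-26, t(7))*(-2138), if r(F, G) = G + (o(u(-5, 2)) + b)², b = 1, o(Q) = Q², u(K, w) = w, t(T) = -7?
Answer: -38484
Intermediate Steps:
r(F, G) = 25 + G (r(F, G) = G + (2² + 1)² = G + (4 + 1)² = G + 5² = G + 25 = 25 + G)
r(-26, t(7))*(-2138) = (25 - 7)*(-2138) = 18*(-2138) = -38484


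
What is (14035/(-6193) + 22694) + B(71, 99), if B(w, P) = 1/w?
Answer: 9977629590/439703 ≈ 22692.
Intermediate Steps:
(14035/(-6193) + 22694) + B(71, 99) = (14035/(-6193) + 22694) + 1/71 = (14035*(-1/6193) + 22694) + 1/71 = (-14035/6193 + 22694) + 1/71 = 140529907/6193 + 1/71 = 9977629590/439703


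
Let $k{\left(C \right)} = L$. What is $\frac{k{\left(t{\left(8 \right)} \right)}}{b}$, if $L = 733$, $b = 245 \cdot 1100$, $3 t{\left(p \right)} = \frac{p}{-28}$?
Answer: $\frac{733}{269500} \approx 0.0027199$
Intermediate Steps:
$t{\left(p \right)} = - \frac{p}{84}$ ($t{\left(p \right)} = \frac{p \frac{1}{-28}}{3} = \frac{p \left(- \frac{1}{28}\right)}{3} = \frac{\left(- \frac{1}{28}\right) p}{3} = - \frac{p}{84}$)
$b = 269500$
$k{\left(C \right)} = 733$
$\frac{k{\left(t{\left(8 \right)} \right)}}{b} = \frac{733}{269500}$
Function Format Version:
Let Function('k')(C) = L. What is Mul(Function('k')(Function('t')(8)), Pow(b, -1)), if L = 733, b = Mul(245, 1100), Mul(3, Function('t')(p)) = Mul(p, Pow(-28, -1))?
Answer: Rational(733, 269500) ≈ 0.0027199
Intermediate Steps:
Function('t')(p) = Mul(Rational(-1, 84), p) (Function('t')(p) = Mul(Rational(1, 3), Mul(p, Pow(-28, -1))) = Mul(Rational(1, 3), Mul(p, Rational(-1, 28))) = Mul(Rational(1, 3), Mul(Rational(-1, 28), p)) = Mul(Rational(-1, 84), p))
b = 269500
Function('k')(C) = 733
Mul(Function('k')(Function('t')(8)), Pow(b, -1)) = Mul(733, Pow(269500, -1)) = Mul(733, Rational(1, 269500)) = Rational(733, 269500)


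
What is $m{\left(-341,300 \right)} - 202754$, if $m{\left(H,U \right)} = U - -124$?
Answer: $-202330$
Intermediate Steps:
$m{\left(H,U \right)} = 124 + U$ ($m{\left(H,U \right)} = U + 124 = 124 + U$)
$m{\left(-341,300 \right)} - 202754 = \left(124 + 300\right) - 202754 = 424 - 202754 = -202330$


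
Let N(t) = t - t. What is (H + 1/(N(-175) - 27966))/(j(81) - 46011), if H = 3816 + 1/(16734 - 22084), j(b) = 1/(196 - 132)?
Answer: -9135082180544/110145216981075 ≈ -0.082937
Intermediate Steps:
N(t) = 0
j(b) = 1/64
H = 20415599/5350 (H = 3816 + 1/(-5350) = 3816 - 1/5350 = 20415599/5350 ≈ 3816.0)
(H + 1/(N(-175) - 27966))/(j(81) - 46011) = (20415599/5350 + 1/(0 - 27966))/(1/64 - 46011) = (20415599/5350 + 1/(-27966))/(-2944703/64) = (20415599/5350 - 1/27966)*(-64/2944703) = (142735659071/37404525)*(-64/2944703) = -9135082180544/110145216981075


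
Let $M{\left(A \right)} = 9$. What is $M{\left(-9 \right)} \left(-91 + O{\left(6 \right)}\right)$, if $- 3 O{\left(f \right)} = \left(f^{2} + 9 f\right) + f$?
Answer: $-1107$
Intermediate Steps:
$O{\left(f \right)} = - \frac{10 f}{3} - \frac{f^{2}}{3}$ ($O{\left(f \right)} = - \frac{\left(f^{2} + 9 f\right) + f}{3} = - \frac{f^{2} + 10 f}{3} = - \frac{10 f}{3} - \frac{f^{2}}{3}$)
$M{\left(-9 \right)} \left(-91 + O{\left(6 \right)}\right) = 9 \left(-91 - 2 \left(10 + 6\right)\right) = 9 \left(-91 - 2 \cdot 16\right) = 9 \left(-91 - 32\right) = 9 \left(-123\right) = -1107$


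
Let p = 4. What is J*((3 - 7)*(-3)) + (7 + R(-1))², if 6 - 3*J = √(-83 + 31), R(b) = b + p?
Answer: 124 - 8*I*√13 ≈ 124.0 - 28.844*I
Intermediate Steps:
R(b) = 4 + b (R(b) = b + 4 = 4 + b)
J = 2 - 2*I*√13/3 (J = 2 - √(-83 + 31)/3 = 2 - 2*I*√13/3 ≈ 2.0 - 2.4037*I)
J*((3 - 7)*(-3)) + (7 + R(-1))² = (2 - 2*I*√13/3)*((3 - 7)*(-3)) + (7 + (4 - 1))² = (2 - 2*I*√13/3)*(-4*(-3)) + (7 + 3)² = (2 - 2*I*√13/3)*12 + 10² = (24 - 8*I*√13) + 100 = 124 - 8*I*√13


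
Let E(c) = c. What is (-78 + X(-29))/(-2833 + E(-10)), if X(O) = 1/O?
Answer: 2263/82447 ≈ 0.027448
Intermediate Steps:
(-78 + X(-29))/(-2833 + E(-10)) = (-78 + 1/(-29))/(-2833 - 10) = (-78 - 1/29)/(-2843) = -2263/29*(-1/2843) = 2263/82447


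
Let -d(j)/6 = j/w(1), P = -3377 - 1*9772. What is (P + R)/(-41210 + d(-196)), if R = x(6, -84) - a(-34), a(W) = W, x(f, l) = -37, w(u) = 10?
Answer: 32880/102731 ≈ 0.32006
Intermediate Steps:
P = -13149 (P = -3377 - 9772 = -13149)
R = -3 (R = -37 - 1*(-34) = -37 + 34 = -3)
d(j) = -3*j/5 (d(j) = -6*j/10 = -3*j/5)
(P + R)/(-41210 + d(-196)) = (-13149 - 3)/(-41210 - 3/5*(-196)) = -13152/(-41210 + 588/5) = -13152/(-205462/5) = -13152*(-5/205462) = 32880/102731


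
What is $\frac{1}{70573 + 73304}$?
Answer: $\frac{1}{143877} \approx 6.9504 \cdot 10^{-6}$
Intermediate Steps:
$\frac{1}{70573 + 73304} = \frac{1}{143877}$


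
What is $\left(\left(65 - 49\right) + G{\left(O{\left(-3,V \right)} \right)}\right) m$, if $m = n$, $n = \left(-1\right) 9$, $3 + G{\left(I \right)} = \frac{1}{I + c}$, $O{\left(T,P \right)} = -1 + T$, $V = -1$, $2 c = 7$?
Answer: $-99$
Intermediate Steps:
$c = \frac{7}{2}$ ($c = \frac{1}{2} \cdot 7 = \frac{7}{2} \approx 3.5$)
$G{\left(I \right)} = -3 + \frac{1}{\frac{7}{2} + I}$ ($G{\left(I \right)} = -3 + \frac{1}{I + \frac{7}{2}} = -3 + \frac{1}{\frac{7}{2} + I}$)
$n = -9$
$m = -9$
$\left(\left(65 - 49\right) + G{\left(O{\left(-3,V \right)} \right)}\right) m = \left(\left(65 - 49\right) + \frac{-19 - 6 \left(-1 - 3\right)}{7 + 2 \left(-1 - 3\right)}\right) \left(-9\right) = \left(\left(65 - 49\right) + \frac{-19 - -24}{7 + 2 \left(-4\right)}\right) \left(-9\right) = \left(16 + \frac{-19 + 24}{7 - 8}\right) \left(-9\right) = \left(16 + \frac{1}{-1} \cdot 5\right) \left(-9\right) = \left(16 - 5\right) \left(-9\right) = 11 \left(-9\right) = -99$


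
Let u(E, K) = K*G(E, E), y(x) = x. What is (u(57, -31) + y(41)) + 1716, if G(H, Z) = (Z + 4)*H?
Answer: -106030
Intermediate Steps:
G(H, Z) = H*(4 + Z) (G(H, Z) = (4 + Z)*H = H*(4 + Z))
u(E, K) = E*K*(4 + E) (u(E, K) = K*(E*(4 + E)) = E*K*(4 + E))
(u(57, -31) + y(41)) + 1716 = (57*(-31)*(4 + 57) + 41) + 1716 = (57*(-31)*61 + 41) + 1716 = (-107787 + 41) + 1716 = -107746 + 1716 = -106030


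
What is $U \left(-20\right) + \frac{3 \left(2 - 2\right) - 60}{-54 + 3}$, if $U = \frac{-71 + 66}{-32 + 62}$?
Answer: $\frac{230}{51} \approx 4.5098$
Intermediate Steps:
$U = - \frac{1}{6}$ ($U = - \frac{5}{30} = \left(-5\right) \frac{1}{30} = - \frac{1}{6} \approx -0.16667$)
$U \left(-20\right) + \frac{3 \left(2 - 2\right) - 60}{-54 + 3} = \left(- \frac{1}{6}\right) \left(-20\right) + \frac{3 \left(2 - 2\right) - 60}{-54 + 3} = \frac{10}{3} + \frac{3 \cdot 0 - 60}{-51} = \frac{10}{3} + \left(0 - 60\right) \left(- \frac{1}{51}\right) = \frac{10}{3} - - \frac{20}{17} = \frac{10}{3} + \frac{20}{17} = \frac{230}{51}$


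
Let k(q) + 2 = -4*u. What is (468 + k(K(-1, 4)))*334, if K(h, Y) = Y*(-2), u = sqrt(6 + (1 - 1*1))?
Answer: 155644 - 1336*sqrt(6) ≈ 1.5237e+5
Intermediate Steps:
u = sqrt(6) (u = sqrt(6 + (1 - 1)) = sqrt(6 + 0) = sqrt(6) ≈ 2.4495)
K(h, Y) = -2*Y
k(q) = -2 - 4*sqrt(6)
(468 + k(K(-1, 4)))*334 = (468 + (-2 - 4*sqrt(6)))*334 = (466 - 4*sqrt(6))*334 = 155644 - 1336*sqrt(6)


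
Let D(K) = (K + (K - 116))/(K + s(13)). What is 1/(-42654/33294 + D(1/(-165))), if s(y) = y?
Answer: -5948528/60730327 ≈ -0.097950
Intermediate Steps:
D(K) = (-116 + 2*K)/(13 + K) (D(K) = (K + (K - 116))/(K + 13) = (K + (-116 + K))/(13 + K) = (-116 + 2*K)/(13 + K))
1/(-42654/33294 + D(1/(-165))) = 1/(-42654/33294 + 2*(-58 + 1/(-165))/(13 + 1/(-165))) = 1/(-42654*1/33294 + 2*(-58 - 1/165)/(13 - 1/165)) = 1/(-7109/5549 + 2*(-9571/165)/(2144/165)) = 1/(-7109/5549 + 2*(165/2144)*(-9571/165)) = 1/(-7109/5549 - 9571/1072) = 1/(-60730327/5948528) = -5948528/60730327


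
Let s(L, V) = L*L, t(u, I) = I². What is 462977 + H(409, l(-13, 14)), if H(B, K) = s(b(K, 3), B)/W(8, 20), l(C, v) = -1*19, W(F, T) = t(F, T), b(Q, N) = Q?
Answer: 185191161/400 ≈ 4.6298e+5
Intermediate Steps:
W(F, T) = T²
s(L, V) = L²
l(C, v) = -19
H(B, K) = K²/400 (H(B, K) = K²/(20²) = K²/400)
462977 + H(409, l(-13, 14)) = 462977 + (1/400)*(-19)² = 462977 + (1/400)*361 = 462977 + 361/400 = 185191161/400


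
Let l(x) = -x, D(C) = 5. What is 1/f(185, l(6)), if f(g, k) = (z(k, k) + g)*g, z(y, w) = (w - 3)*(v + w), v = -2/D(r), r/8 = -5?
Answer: 1/44881 ≈ 2.2281e-5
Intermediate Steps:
r = -40 (r = 8*(-5) = -40)
v = -2/5 ≈ -0.40000
z(y, w) = (-3 + w)*(-2/5 + w) (z(y, w) = (w - 3)*(-2/5 + w) = (-3 + w)*(-2/5 + w))
f(g, k) = g*(6/5 + g + k**2 - 17*k/5) (f(g, k) = ((6/5 + k**2 - 17*k/5) + g)*g = (6/5 + g + k**2 - 17*k/5)*g = g*(6/5 + g + k**2 - 17*k/5))
1/f(185, l(6)) = 1/((1/5)*185*(6 - (-17)*6 + 5*185 + 5*(-1*6)**2)) = 1/((1/5)*185*(6 - 17*(-6) + 925 + 5*(-6)**2)) = 1/((1/5)*185*(6 + 102 + 925 + 5*36)) = 1/((1/5)*185*(6 + 102 + 925 + 180)) = 1/((1/5)*185*1213) = 1/44881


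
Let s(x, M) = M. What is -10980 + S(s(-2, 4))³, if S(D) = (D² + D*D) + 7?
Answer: 48339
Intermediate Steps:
S(D) = 7 + 2*D² (S(D) = (D² + D²) + 7 = 2*D² + 7 = 7 + 2*D²)
-10980 + S(s(-2, 4))³ = -10980 + (7 + 2*4²)³ = -10980 + (7 + 2*16)³ = -10980 + (7 + 32)³ = -10980 + 39³ = -10980 + 59319 = 48339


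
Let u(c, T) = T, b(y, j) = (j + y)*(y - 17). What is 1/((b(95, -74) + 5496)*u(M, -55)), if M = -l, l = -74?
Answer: -1/392370 ≈ -2.5486e-6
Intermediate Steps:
b(y, j) = (-17 + y)*(j + y) (b(y, j) = (j + y)*(-17 + y) = (-17 + y)*(j + y))
M = 74 (M = -1*(-74) = 74)
1/((b(95, -74) + 5496)*u(M, -55)) = 1/(((95² - 17*(-74) - 17*95 - 74*95) + 5496)*(-55)) = -1/55/((9025 + 1258 - 1615 - 7030) + 5496) = -1/55/(1638 + 5496) = -1/55/7134 = (1/7134)*(-1/55) = -1/392370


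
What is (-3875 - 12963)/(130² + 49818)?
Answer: -8419/33359 ≈ -0.25238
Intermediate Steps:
(-3875 - 12963)/(130² + 49818) = -16838/(16900 + 49818) = -16838/66718 = -16838*1/66718 = -8419/33359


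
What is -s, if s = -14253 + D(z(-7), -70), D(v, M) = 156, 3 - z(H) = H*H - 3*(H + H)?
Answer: 14097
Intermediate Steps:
z(H) = 3 - H² + 6*H (z(H) = 3 - (H*H - 3*(H + H)) = 3 - (H² - 6*H) = 3 + (-H² + 6*H) = 3 - H² + 6*H)
s = -14097 (s = -14253 + 156 = -14097)
-s = -1*(-14097) = 14097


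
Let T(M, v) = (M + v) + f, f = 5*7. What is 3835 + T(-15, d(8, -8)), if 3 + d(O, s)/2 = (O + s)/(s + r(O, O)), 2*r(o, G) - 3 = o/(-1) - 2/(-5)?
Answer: 3849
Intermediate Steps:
r(o, G) = 17/10 - o/2 (r(o, G) = 3/2 + (o/(-1) - 2/(-5))/2 = 3/2 + (o*(-1) - 2*(-1/5))/2 = 3/2 + (-o + 2/5)/2 = 3/2 + (2/5 - o)/2 = 3/2 + (1/5 - o/2) = 17/10 - o/2)
f = 35
d(O, s) = -6 + 2*(O + s)/(17/10 + s - O/2) (d(O, s) = -6 + 2*((O + s)/(s + (17/10 - O/2))) = -6 + 2*((O + s)/(17/10 + s - O/2)) = -6 + 2*(O + s)/(17/10 + s - O/2))
T(M, v) = 35 + M + v (T(M, v) = (M + v) + 35 = 35 + M + v)
3835 + T(-15, d(8, -8)) = 3835 + (35 - 15 + 2*(-51 - 20*(-8) + 25*8)/(17 - 5*8 + 10*(-8))) = 3835 + (35 - 15 + 2*(-51 + 160 + 200)/(17 - 40 - 80)) = 3835 + (35 - 15 + 2*309/(-103)) = 3835 + (35 - 15 + 2*(-1/103)*309) = 3835 + (35 - 15 - 6) = 3835 + 14 = 3849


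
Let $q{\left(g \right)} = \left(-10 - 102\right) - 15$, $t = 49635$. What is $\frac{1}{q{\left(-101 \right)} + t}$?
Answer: $\frac{1}{49508} \approx 2.0199 \cdot 10^{-5}$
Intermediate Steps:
$q{\left(g \right)} = -127$ ($q{\left(g \right)} = -112 - 15 = -127$)
$\frac{1}{q{\left(-101 \right)} + t} = \frac{1}{-127 + 49635} = \frac{1}{49508}$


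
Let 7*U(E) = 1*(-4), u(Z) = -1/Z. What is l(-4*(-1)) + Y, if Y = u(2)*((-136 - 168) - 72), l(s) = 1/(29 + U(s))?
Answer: 37419/199 ≈ 188.04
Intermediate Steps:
U(E) = -4/7 (U(E) = (1*(-4))/7 = (⅐)*(-4) = -4/7)
l(s) = 7/199 (l(s) = 1/(29 - 4/7) = 1/(199/7) = 7/199)
Y = 188 (Y = (-1/2)*((-136 - 168) - 72) = (-1*½)*(-304 - 72) = -½*(-376) = 188)
l(-4*(-1)) + Y = 7/199 + 188 = 37419/199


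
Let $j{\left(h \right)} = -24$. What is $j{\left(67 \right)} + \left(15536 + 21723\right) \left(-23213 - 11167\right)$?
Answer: $-1280964444$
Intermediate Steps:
$j{\left(67 \right)} + \left(15536 + 21723\right) \left(-23213 - 11167\right) = -24 + \left(15536 + 21723\right) \left(-23213 - 11167\right) = -24 + 37259 \left(-34380\right) = -24 - 1280964420 = -1280964444$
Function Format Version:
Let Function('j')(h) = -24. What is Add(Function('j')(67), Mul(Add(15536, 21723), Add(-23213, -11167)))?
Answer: -1280964444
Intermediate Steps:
Add(Function('j')(67), Mul(Add(15536, 21723), Add(-23213, -11167))) = Add(-24, Mul(Add(15536, 21723), Add(-23213, -11167))) = Add(-24, Mul(37259, -34380)) = Add(-24, -1280964420) = -1280964444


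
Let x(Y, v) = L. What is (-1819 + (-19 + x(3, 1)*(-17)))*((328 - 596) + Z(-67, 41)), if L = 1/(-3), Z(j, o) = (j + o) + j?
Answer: 1984417/3 ≈ 6.6147e+5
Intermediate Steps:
Z(j, o) = o + 2*j
L = -⅓ (L = 1*(-⅓) = -⅓ ≈ -0.33333)
x(Y, v) = -⅓
(-1819 + (-19 + x(3, 1)*(-17)))*((328 - 596) + Z(-67, 41)) = (-1819 + (-19 - ⅓*(-17)))*((328 - 596) + (41 + 2*(-67))) = (-1819 + (-19 + 17/3))*(-268 + (41 - 134)) = (-1819 - 40/3)*(-268 - 93) = -5497/3*(-361) = 1984417/3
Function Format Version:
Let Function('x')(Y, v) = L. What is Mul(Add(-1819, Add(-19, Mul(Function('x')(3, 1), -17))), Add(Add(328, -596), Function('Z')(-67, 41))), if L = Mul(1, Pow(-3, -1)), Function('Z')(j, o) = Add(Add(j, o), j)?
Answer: Rational(1984417, 3) ≈ 6.6147e+5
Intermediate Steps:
Function('Z')(j, o) = Add(o, Mul(2, j))
L = Rational(-1, 3) (L = Mul(1, Rational(-1, 3)) = Rational(-1, 3) ≈ -0.33333)
Function('x')(Y, v) = Rational(-1, 3)
Mul(Add(-1819, Add(-19, Mul(Function('x')(3, 1), -17))), Add(Add(328, -596), Function('Z')(-67, 41))) = Mul(Add(-1819, Add(-19, Mul(Rational(-1, 3), -17))), Add(Add(328, -596), Add(41, Mul(2, -67)))) = Mul(Add(-1819, Add(-19, Rational(17, 3))), Add(-268, Add(41, -134))) = Mul(Add(-1819, Rational(-40, 3)), Add(-268, -93)) = Mul(Rational(-5497, 3), -361) = Rational(1984417, 3)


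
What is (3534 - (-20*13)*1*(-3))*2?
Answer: 5508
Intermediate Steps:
(3534 - (-20*13)*1*(-3))*2 = (3534 - (-260)*(-3))*2 = (3534 - 1*780)*2 = (3534 - 780)*2 = 2754*2 = 5508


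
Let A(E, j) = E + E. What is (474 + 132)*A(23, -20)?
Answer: 27876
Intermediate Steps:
A(E, j) = 2*E
(474 + 132)*A(23, -20) = (474 + 132)*(2*23) = 606*46 = 27876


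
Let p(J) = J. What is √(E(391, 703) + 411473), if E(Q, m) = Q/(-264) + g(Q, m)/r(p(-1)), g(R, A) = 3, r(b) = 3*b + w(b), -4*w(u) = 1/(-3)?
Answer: √8782590734610/4620 ≈ 641.46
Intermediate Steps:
w(u) = 1/12 (w(u) = -¼/(-3) = -¼*(-⅓) = 1/12)
r(b) = 1/12 + 3*b (r(b) = 3*b + 1/12 = 1/12 + 3*b)
E(Q, m) = -36/35 - Q/264 (E(Q, m) = Q/(-264) + 3/(1/12 + 3*(-1)) = Q*(-1/264) + 3/(1/12 - 3) = -Q/264 + 3/(-35/12) = -Q/264 + 3*(-12/35) = -Q/264 - 36/35 = -36/35 - Q/264)
√(E(391, 703) + 411473) = √((-36/35 - 1/264*391) + 411473) = √((-36/35 - 391/264) + 411473) = √(-23189/9240 + 411473) = √(3801987331/9240) = √8782590734610/4620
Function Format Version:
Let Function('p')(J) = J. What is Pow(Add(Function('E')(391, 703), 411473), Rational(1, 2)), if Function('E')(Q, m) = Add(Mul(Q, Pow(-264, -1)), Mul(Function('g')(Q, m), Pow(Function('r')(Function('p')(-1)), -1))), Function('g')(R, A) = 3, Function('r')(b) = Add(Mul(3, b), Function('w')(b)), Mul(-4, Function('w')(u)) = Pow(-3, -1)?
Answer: Mul(Rational(1, 4620), Pow(8782590734610, Rational(1, 2))) ≈ 641.46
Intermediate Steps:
Function('w')(u) = Rational(1, 12) (Function('w')(u) = Mul(Rational(-1, 4), Pow(-3, -1)) = Mul(Rational(-1, 4), Rational(-1, 3)) = Rational(1, 12))
Function('r')(b) = Add(Rational(1, 12), Mul(3, b)) (Function('r')(b) = Add(Mul(3, b), Rational(1, 12)) = Add(Rational(1, 12), Mul(3, b)))
Function('E')(Q, m) = Add(Rational(-36, 35), Mul(Rational(-1, 264), Q)) (Function('E')(Q, m) = Add(Mul(Q, Pow(-264, -1)), Mul(3, Pow(Add(Rational(1, 12), Mul(3, -1)), -1))) = Add(Mul(Q, Rational(-1, 264)), Mul(3, Pow(Add(Rational(1, 12), -3), -1))) = Add(Mul(Rational(-1, 264), Q), Mul(3, Pow(Rational(-35, 12), -1))) = Add(Mul(Rational(-1, 264), Q), Mul(3, Rational(-12, 35))) = Add(Mul(Rational(-1, 264), Q), Rational(-36, 35)) = Add(Rational(-36, 35), Mul(Rational(-1, 264), Q)))
Pow(Add(Function('E')(391, 703), 411473), Rational(1, 2)) = Pow(Add(Add(Rational(-36, 35), Mul(Rational(-1, 264), 391)), 411473), Rational(1, 2)) = Pow(Add(Add(Rational(-36, 35), Rational(-391, 264)), 411473), Rational(1, 2)) = Pow(Add(Rational(-23189, 9240), 411473), Rational(1, 2)) = Pow(Rational(3801987331, 9240), Rational(1, 2)) = Mul(Rational(1, 4620), Pow(8782590734610, Rational(1, 2)))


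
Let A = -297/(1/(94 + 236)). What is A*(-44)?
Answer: 4312440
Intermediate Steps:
A = -98010 (A = -297/(1/330) = -297/1/330 = -297*330 = -98010)
A*(-44) = -98010*(-44) = 4312440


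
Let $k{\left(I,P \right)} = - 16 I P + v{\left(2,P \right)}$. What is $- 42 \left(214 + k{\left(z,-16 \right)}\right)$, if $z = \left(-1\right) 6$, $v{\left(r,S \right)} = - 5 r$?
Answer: $55944$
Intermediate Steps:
$z = -6$
$k{\left(I,P \right)} = -10 - 16 I P$ ($k{\left(I,P \right)} = - 16 I P - 10 = -10 - 16 I P$)
$- 42 \left(214 + k{\left(z,-16 \right)}\right) = - 42 \left(214 - \left(10 - -1536\right)\right) = - 42 \left(214 - 1546\right) = \left(-42\right) \left(-1332\right) = 55944$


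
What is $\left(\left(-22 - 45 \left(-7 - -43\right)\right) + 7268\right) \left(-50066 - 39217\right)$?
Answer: $-502306158$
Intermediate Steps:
$\left(\left(-22 - 45 \left(-7 - -43\right)\right) + 7268\right) \left(-50066 - 39217\right) = \left(\left(-22 - 45 \left(-7 + 43\right)\right) + 7268\right) \left(-89283\right) = \left(\left(-22 - 1620\right) + 7268\right) \left(-89283\right) = \left(-1642 + 7268\right) \left(-89283\right) = 5626 \left(-89283\right) = -502306158$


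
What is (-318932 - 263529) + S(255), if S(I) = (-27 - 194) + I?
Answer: -582427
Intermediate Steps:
S(I) = -221 + I
(-318932 - 263529) + S(255) = (-318932 - 263529) + (-221 + 255) = -582461 + 34 = -582427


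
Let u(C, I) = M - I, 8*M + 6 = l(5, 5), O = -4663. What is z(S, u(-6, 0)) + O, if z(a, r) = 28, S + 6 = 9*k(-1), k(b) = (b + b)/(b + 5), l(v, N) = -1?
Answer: -4635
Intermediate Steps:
k(b) = 2*b/(5 + b) (k(b) = (2*b)/(5 + b) = 2*b/(5 + b))
S = -21/2 (S = -6 + 9*(2*(-1)/(5 - 1)) = -6 + 9*(2*(-1)/4) = -6 + 9*(2*(-1)*(1/4)) = -6 + 9*(-1/2) = -6 - 9/2 = -21/2 ≈ -10.500)
M = -7/8 (M = -3/4 + (1/8)*(-1) = -3/4 - 1/8 = -7/8 ≈ -0.87500)
u(C, I) = -7/8 - I
z(S, u(-6, 0)) + O = 28 - 4663 = -4635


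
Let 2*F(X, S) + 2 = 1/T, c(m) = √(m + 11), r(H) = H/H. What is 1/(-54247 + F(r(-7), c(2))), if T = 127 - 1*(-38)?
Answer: -330/17901839 ≈ -1.8434e-5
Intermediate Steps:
T = 165 (T = 127 + 38 = 165)
r(H) = 1
c(m) = √(11 + m)
F(X, S) = -329/330 (F(X, S) = -1 + (½)/165 = -1 + (½)*(1/165) = -1 + 1/330 = -329/330)
1/(-54247 + F(r(-7), c(2))) = 1/(-54247 - 329/330) = 1/(-17901839/330) = -330/17901839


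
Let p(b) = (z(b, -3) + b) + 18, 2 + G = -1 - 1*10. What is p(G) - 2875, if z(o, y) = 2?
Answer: -2868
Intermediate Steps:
G = -13 (G = -2 + (-1 - 1*10) = -2 + (-1 - 10) = -2 - 11 = -13)
p(b) = 20 + b (p(b) = (2 + b) + 18 = 20 + b)
p(G) - 2875 = (20 - 13) - 2875 = 7 - 2875 = -2868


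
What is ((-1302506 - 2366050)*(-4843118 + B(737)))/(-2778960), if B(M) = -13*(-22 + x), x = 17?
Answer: -1480584261789/231580 ≈ -6.3934e+6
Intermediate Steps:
B(M) = 65 (B(M) = -13*(-22 + 17) = -13*(-5) = 65)
((-1302506 - 2366050)*(-4843118 + B(737)))/(-2778960) = ((-1302506 - 2366050)*(-4843118 + 65))/(-2778960) = -3668556*(-4843053)*(-1/2778960) = 17767011141468*(-1/2778960) = -1480584261789/231580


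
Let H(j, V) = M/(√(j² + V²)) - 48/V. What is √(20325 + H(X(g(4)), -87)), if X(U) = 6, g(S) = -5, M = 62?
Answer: √(649991326725 + 10167690*√5)/5655 ≈ 142.57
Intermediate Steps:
H(j, V) = -48/V + 62/√(V² + j²) (H(j, V) = 62/(√(j² + V²)) - 48/V = 62/(√(V² + j²)) - 48/V = 62/√(V² + j²) - 48/V = -48/V + 62/√(V² + j²))
√(20325 + H(X(g(4)), -87)) = √(20325 + (-48/(-87) + 62/√((-87)² + 6²))) = √(20325 + (-48*(-1/87) + 62/√(7569 + 36))) = √(20325 + (16/29 + 62/√7605)) = √(20325 + (16/29 + 62*(√5/195))) = √(20325 + (16/29 + 62*√5/195)) = √(589441/29 + 62*√5/195)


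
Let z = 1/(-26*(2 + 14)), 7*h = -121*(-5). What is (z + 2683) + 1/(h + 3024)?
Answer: 24301436083/9057568 ≈ 2683.0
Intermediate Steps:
h = 605/7 (h = (-121*(-5))/7 = (⅐)*605 = 605/7 ≈ 86.429)
z = -1/416 (z = 1/(-26*16) = 1/(-416) = -1/416 ≈ -0.0024038)
(z + 2683) + 1/(h + 3024) = (-1/416 + 2683) + 1/(605/7 + 3024) = 1116127/416 + 1/(21773/7) = 1116127/416 + 7/21773 = 24301436083/9057568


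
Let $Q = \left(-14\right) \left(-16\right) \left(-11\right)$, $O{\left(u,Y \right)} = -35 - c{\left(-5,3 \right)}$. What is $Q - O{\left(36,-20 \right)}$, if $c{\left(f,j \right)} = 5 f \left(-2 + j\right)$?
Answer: $-2454$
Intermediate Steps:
$c{\left(f,j \right)} = 5 f \left(-2 + j\right)$
$O{\left(u,Y \right)} = -10$ ($O{\left(u,Y \right)} = -35 - 5 \left(-5\right) \left(-2 + 3\right) = -35 - 5 \left(-5\right) 1 = -35 - -25 = -35 + 25 = -10$)
$Q = -2464$ ($Q = 224 \left(-11\right) = -2464$)
$Q - O{\left(36,-20 \right)} = -2464 - -10 = -2464 + 10 = -2454$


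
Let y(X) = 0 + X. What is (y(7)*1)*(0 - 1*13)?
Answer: -91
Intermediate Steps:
y(X) = X
(y(7)*1)*(0 - 1*13) = (7*1)*(0 - 1*13) = 7*(0 - 13) = 7*(-13) = -91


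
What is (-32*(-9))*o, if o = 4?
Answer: 1152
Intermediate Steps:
(-32*(-9))*o = -32*(-9)*4 = 288*4 = 1152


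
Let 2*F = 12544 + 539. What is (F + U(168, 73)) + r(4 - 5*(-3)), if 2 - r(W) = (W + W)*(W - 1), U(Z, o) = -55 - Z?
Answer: 11273/2 ≈ 5636.5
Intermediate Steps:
F = 13083/2 (F = (12544 + 539)/2 = (1/2)*13083 = 13083/2 ≈ 6541.5)
r(W) = 2 - 2*W*(-1 + W) (r(W) = 2 - (W + W)*(W - 1) = 2 - 2*W*(-1 + W))
(F + U(168, 73)) + r(4 - 5*(-3)) = (13083/2 + (-55 - 1*168)) + (2 - 2*(4 - 5*(-3))**2 + 2*(4 - 5*(-3))) = (13083/2 + (-55 - 168)) + (2 - 2*(4 + 15)**2 + 2*(4 + 15)) = (13083/2 - 223) + (2 - 2*19**2 + 2*19) = 12637/2 + (2 - 2*361 + 38) = 12637/2 + (2 - 722 + 38) = 12637/2 - 682 = 11273/2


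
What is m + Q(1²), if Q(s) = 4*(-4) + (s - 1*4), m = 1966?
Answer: 1947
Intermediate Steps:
Q(s) = -20 + s (Q(s) = -16 + (s - 4) = -16 + (-4 + s) = -20 + s)
m + Q(1²) = 1966 + (-20 + 1²) = 1966 + (-20 + 1) = 1966 - 19 = 1947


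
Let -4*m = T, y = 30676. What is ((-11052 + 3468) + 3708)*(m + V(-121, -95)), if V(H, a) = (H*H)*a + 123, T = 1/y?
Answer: 165363035576841/30676 ≈ 5.3906e+9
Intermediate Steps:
T = 1/30676 ≈ 3.2599e-5
m = -1/122704 (m = -¼*1/30676 = -1/122704 ≈ -8.1497e-6)
V(H, a) = 123 + a*H² (V(H, a) = H²*a + 123 = a*H² + 123 = 123 + a*H²)
((-11052 + 3468) + 3708)*(m + V(-121, -95)) = ((-11052 + 3468) + 3708)*(-1/122704 + (123 - 95*(-121)²)) = (-7584 + 3708)*(-1/122704 + (123 - 95*14641)) = -3876*(-1/122704 + (123 - 1390895)) = -3876*(-1/122704 - 1390772) = -3876*(-170653287489/122704) = 165363035576841/30676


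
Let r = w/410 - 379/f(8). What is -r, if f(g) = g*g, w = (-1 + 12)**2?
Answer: 73823/13120 ≈ 5.6268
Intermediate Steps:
w = 121 (w = 11**2 = 121)
f(g) = g**2
r = -73823/13120 (r = 121/410 - 379/(8**2) = 121*(1/410) - 379/64 = 121/410 - 379*1/64 = 121/410 - 379/64 = -73823/13120 ≈ -5.6268)
-r = -1*(-73823/13120) = 73823/13120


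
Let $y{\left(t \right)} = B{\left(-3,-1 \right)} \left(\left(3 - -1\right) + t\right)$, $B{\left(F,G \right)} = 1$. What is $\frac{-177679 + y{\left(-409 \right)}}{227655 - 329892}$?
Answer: $\frac{178084}{102237} \approx 1.7419$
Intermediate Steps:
$y{\left(t \right)} = 4 + t$ ($y{\left(t \right)} = 1 \left(\left(3 - -1\right) + t\right) = 1 \left(\left(3 + 1\right) + t\right) = 1 \left(4 + t\right) = 4 + t$)
$\frac{-177679 + y{\left(-409 \right)}}{227655 - 329892} = \frac{-177679 + \left(4 - 409\right)}{227655 - 329892} = \frac{-177679 - 405}{-102237} = \left(-178084\right) \left(- \frac{1}{102237}\right) = \frac{178084}{102237}$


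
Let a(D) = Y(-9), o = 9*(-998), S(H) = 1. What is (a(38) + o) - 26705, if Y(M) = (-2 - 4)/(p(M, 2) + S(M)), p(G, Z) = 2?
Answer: -35689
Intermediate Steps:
o = -8982
Y(M) = -2 (Y(M) = (-2 - 4)/(2 + 1) = -6/3 = -6*⅓ = -2)
a(D) = -2
(a(38) + o) - 26705 = (-2 - 8982) - 26705 = -8984 - 26705 = -35689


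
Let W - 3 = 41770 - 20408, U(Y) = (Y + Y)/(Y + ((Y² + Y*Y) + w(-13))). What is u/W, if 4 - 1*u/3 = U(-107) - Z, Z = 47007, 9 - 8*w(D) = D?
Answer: 12858686343/1947953875 ≈ 6.6011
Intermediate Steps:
w(D) = 9/8 - D/8
U(Y) = 2*Y/(11/4 + Y + 2*Y²) (U(Y) = (Y + Y)/(Y + ((Y² + Y*Y) + (9/8 - ⅛*(-13)))) = (2*Y)/(Y + ((Y² + Y²) + (9/8 + 13/8))) = (2*Y)/(Y + (2*Y² + 11/4)) = (2*Y)/(Y + (11/4 + 2*Y²)) = (2*Y)/(11/4 + Y + 2*Y²) = 2*Y/(11/4 + Y + 2*Y²))
W = 21365 (W = 3 + (41770 - 20408) = 3 + 21362 = 21365)
u = 12858686343/91175 (u = 12 - 3*(8*(-107)/(11 + 4*(-107) + 8*(-107)²) - 1*47007) = 12 - 3*(8*(-107)/(11 - 428 + 8*11449) - 47007) = 12 - 3*(8*(-107)/(11 - 428 + 91592) - 47007) = 12 - 3*(8*(-107)/91175 - 47007) = 12 - 3*(8*(-107)*(1/91175) - 47007) = 12 - 3*(-856/91175 - 47007) = 12 - 3*(-4285864081/91175) = 12 + 12857592243/91175 = 12858686343/91175 ≈ 1.4103e+5)
u/W = (12858686343/91175)/21365 = (12858686343/91175)*(1/21365) = 12858686343/1947953875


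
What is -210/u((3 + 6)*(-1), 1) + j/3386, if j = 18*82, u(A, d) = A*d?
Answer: 120724/5079 ≈ 23.769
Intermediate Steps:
j = 1476
-210/u((3 + 6)*(-1), 1) + j/3386 = -210*(-1/(3 + 6)) + 1476/3386 = -210/((9*(-1))*1) + 1476*(1/3386) = -210/((-9*1)) + 738/1693 = -210/(-9) + 738/1693 = -210*(-⅑) + 738/1693 = 70/3 + 738/1693 = 120724/5079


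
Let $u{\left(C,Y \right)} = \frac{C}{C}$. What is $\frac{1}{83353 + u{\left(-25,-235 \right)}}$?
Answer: $\frac{1}{83354} \approx 1.1997 \cdot 10^{-5}$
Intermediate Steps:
$u{\left(C,Y \right)} = 1$
$\frac{1}{83353 + u{\left(-25,-235 \right)}} = \frac{1}{83353 + 1} = \frac{1}{83354}$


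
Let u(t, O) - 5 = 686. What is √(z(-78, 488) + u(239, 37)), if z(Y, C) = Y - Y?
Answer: √691 ≈ 26.287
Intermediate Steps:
u(t, O) = 691 (u(t, O) = 5 + 686 = 691)
z(Y, C) = 0
√(z(-78, 488) + u(239, 37)) = √(0 + 691) = √691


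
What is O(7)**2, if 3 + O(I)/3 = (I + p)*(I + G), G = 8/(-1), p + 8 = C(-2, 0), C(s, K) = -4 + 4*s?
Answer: 900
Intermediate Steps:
p = -20 (p = -8 + (-4 + 4*(-2)) = -8 + (-4 - 8) = -8 - 12 = -20)
G = -8 (G = 8*(-1) = -8)
O(I) = -9 + 3*(-20 + I)*(-8 + I) (O(I) = -9 + 3*((I - 20)*(I - 8)) = -9 + 3*((-20 + I)*(-8 + I)) = -9 + 3*(-20 + I)*(-8 + I))
O(7)**2 = (471 - 84*7 + 3*7**2)**2 = (471 - 588 + 3*49)**2 = (471 - 588 + 147)**2 = 30**2 = 900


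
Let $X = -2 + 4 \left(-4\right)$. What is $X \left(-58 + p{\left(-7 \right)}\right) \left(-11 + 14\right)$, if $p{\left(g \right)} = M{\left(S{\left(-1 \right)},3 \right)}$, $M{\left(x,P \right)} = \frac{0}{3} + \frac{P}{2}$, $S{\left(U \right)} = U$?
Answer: $3051$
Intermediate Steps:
$M{\left(x,P \right)} = \frac{P}{2}$ ($M{\left(x,P \right)} = 0 \cdot \frac{1}{3} + P \frac{1}{2} = 0 + \frac{P}{2} = \frac{P}{2}$)
$p{\left(g \right)} = \frac{3}{2}$ ($p{\left(g \right)} = \frac{1}{2} \cdot 3 = \frac{3}{2}$)
$X = -18$ ($X = -2 - 16 = -18$)
$X \left(-58 + p{\left(-7 \right)}\right) \left(-11 + 14\right) = - 18 \left(-58 + \frac{3}{2}\right) \left(-11 + 14\right) = - 18 \left(\left(- \frac{113}{2}\right) 3\right) = \left(-18\right) \left(- \frac{339}{2}\right) = 3051$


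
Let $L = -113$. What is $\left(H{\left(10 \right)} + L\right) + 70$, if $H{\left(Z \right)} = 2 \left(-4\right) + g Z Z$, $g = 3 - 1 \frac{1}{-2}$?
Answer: $299$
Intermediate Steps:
$g = \frac{7}{2}$ ($g = 3 - 1 \left(- \frac{1}{2}\right) = 3 - - \frac{1}{2} = 3 + \frac{1}{2} = \frac{7}{2} \approx 3.5$)
$H{\left(Z \right)} = -8 + \frac{7 Z^{2}}{2}$ ($H{\left(Z \right)} = 2 \left(-4\right) + \frac{7 Z}{2} Z = -8 + \frac{7 Z^{2}}{2}$)
$\left(H{\left(10 \right)} + L\right) + 70 = \left(\left(-8 + \frac{7 \cdot 10^{2}}{2}\right) - 113\right) + 70 = \left(\left(-8 + \frac{7}{2} \cdot 100\right) - 113\right) + 70 = \left(\left(-8 + 350\right) - 113\right) + 70 = \left(342 - 113\right) + 70 = 229 + 70 = 299$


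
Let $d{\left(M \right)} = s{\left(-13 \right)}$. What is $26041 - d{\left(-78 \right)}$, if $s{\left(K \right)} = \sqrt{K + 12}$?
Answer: $26041 - i \approx 26041.0 - 1.0 i$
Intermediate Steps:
$s{\left(K \right)} = \sqrt{12 + K}$
$d{\left(M \right)} = i$ ($d{\left(M \right)} = \sqrt{12 - 13} = \sqrt{-1} = i$)
$26041 - d{\left(-78 \right)} = 26041 - i$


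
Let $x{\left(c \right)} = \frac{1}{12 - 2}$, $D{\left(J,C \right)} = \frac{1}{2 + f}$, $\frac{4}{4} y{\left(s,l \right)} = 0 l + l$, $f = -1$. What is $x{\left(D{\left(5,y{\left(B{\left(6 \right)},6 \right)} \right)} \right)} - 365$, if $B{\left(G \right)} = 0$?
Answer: $- \frac{3649}{10} \approx -364.9$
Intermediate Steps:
$y{\left(s,l \right)} = l$ ($y{\left(s,l \right)} = 0 l + l = 0 + l = l$)
$D{\left(J,C \right)} = 1$ ($D{\left(J,C \right)} = \frac{1}{2 - 1} = 1^{-1} = 1$)
$x{\left(c \right)} = \frac{1}{10}$
$x{\left(D{\left(5,y{\left(B{\left(6 \right)},6 \right)} \right)} \right)} - 365 = \frac{1}{10} - 365 = - \frac{3649}{10}$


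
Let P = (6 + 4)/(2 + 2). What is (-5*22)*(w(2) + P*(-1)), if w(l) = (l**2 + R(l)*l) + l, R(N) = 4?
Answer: -1265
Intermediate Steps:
P = 5/2 (P = 10/4 = 10*(1/4) = 5/2 ≈ 2.5000)
w(l) = l**2 + 5*l (w(l) = (l**2 + 4*l) + l = l**2 + 5*l)
(-5*22)*(w(2) + P*(-1)) = (-5*22)*(2*(5 + 2) + (5/2)*(-1)) = -110*(2*7 - 5/2) = -110*(14 - 5/2) = -110*23/2 = -1265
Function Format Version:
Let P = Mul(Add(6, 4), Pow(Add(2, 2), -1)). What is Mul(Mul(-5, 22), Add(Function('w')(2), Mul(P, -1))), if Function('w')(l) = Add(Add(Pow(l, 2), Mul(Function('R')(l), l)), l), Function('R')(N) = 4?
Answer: -1265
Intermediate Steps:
P = Rational(5, 2) (P = Mul(10, Pow(4, -1)) = Mul(10, Rational(1, 4)) = Rational(5, 2) ≈ 2.5000)
Function('w')(l) = Add(Pow(l, 2), Mul(5, l)) (Function('w')(l) = Add(Add(Pow(l, 2), Mul(4, l)), l) = Add(Pow(l, 2), Mul(5, l)))
Mul(Mul(-5, 22), Add(Function('w')(2), Mul(P, -1))) = Mul(Mul(-5, 22), Add(Mul(2, Add(5, 2)), Mul(Rational(5, 2), -1))) = Mul(-110, Add(Mul(2, 7), Rational(-5, 2))) = Mul(-110, Add(14, Rational(-5, 2))) = Mul(-110, Rational(23, 2)) = -1265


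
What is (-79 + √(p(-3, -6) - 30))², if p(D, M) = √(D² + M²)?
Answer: (79 - I*√3*√(10 - √5))² ≈ 6217.7 - 762.53*I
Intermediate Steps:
(-79 + √(p(-3, -6) - 30))² = (-79 + √(√((-3)² + (-6)²) - 30))² = (-79 + √(√(9 + 36) - 30))² = (-79 + √(√45 - 30))² = (-79 + √(3*√5 - 30))² = (-79 + √(-30 + 3*√5))²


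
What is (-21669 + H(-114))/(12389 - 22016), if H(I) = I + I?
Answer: 7299/3209 ≈ 2.2745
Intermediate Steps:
H(I) = 2*I
(-21669 + H(-114))/(12389 - 22016) = (-21669 + 2*(-114))/(12389 - 22016) = (-21669 - 228)/(-9627) = -21897*(-1/9627) = 7299/3209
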